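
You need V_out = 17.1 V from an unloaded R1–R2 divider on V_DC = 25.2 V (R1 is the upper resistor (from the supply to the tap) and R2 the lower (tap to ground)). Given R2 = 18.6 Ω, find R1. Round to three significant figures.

The divider ratio is R2/(R1+R2) = 17.1/25.2 = 0.6786.
Rearranging, R1 = R2·(1−k)/k = 18.6 × 0.4737 = 8.811 Ω.

R1 ≈ 8.81 Ω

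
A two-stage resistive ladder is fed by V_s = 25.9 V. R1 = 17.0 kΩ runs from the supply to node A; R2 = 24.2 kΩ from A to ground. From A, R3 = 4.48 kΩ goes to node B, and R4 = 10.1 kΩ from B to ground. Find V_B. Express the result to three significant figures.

Node A sees R2 in parallel with the series input of stage 2, R3 + R4 = 14.58 kΩ.
Effective lower resistance at A: R2 ‖ 14.58 = 9.098 kΩ.
First divider: V_A = V_s · 9.098/(17.0 + 9.098) = 9.029 V.
Stage 2 is unloaded, so V_B = V_A · R4/(R3+R4) = 9.029 × 10.1/14.58 = 6.255 V.

V_B ≈ 6.25 V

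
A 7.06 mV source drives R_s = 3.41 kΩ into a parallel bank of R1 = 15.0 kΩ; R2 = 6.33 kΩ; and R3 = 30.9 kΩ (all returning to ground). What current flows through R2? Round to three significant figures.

I ≈ 0.594 µA

Parallel bank: R_p = 1/(1/15.0 + 1/6.33 + 1/30.9) = 3.891 kΩ.
V_A by voltage divider: V_A = 7.06 × 3.891/(3.41 + 3.891) = 3.763 mV.
Branch current I = V_A/R2 = 3.763/6.33 = 0.5944 µA.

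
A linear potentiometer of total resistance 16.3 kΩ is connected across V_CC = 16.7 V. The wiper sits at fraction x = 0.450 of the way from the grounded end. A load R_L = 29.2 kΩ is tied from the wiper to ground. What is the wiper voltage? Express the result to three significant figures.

The pot divides into 8.965 kΩ above the wiper and 7.335 kΩ below.
R_L loads the lower segment: effective lower R = 5.862 kΩ.
Then V_out = V_CC · 5.862/(8.965 + 5.862) = 6.603 V.

V_out ≈ 6.60 V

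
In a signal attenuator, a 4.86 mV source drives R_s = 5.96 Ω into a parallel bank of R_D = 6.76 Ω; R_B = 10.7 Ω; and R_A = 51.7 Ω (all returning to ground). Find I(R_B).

Equivalent of the parallel group: R_p = 3.835 Ω.
V_A by voltage divider: V_A = 4.86 × 3.835/(5.96 + 3.835) = 1.903 mV.
Branch current I = V_A/R_B = 1.903/10.7 = 0.1778 mA.

I ≈ 0.178 mA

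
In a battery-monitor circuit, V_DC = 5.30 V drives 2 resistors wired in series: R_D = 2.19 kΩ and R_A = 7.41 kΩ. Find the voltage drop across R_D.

ΣR = 2.19 + 7.41 = 9.600 kΩ.
By the voltage-divider rule, V = 5.30 × 2.190/9.600 = 1.209 V.

V ≈ 1.21 V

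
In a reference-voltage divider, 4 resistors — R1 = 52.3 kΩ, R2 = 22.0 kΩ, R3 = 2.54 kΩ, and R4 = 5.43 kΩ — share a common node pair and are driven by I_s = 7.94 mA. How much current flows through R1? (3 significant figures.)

Total conductance ΣG = 1/52.3 + 1/22.0 + 1/2.54 + 1/5.43 = 0.6424 (units of 1/kΩ).
R1 takes the fraction G_k/ΣG = 0.01912/0.6424 = 0.02976, so I = 7.94 × 0.02976 = 0.2363 mA.

I ≈ 0.236 mA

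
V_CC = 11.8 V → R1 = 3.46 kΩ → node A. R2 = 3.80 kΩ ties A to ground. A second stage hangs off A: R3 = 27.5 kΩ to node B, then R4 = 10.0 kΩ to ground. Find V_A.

V_A ≈ 5.89 V

Node A sees R2 in parallel with the series input of stage 2, R3 + R4 = 37.50 kΩ.
R2 ‖ (R3+R4) = 3.450 kΩ.
So V_A = 11.8 × 0.4993 = 5.892 V.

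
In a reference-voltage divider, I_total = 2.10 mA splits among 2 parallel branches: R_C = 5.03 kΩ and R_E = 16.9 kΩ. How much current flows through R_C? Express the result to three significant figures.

With just two branches, the current splits inversely with resistance.
I(R_C) = 2.10 × 16.9/(5.03 + 16.9) = 2.10 × 0.7706 = 1.618 mA.

I ≈ 1.62 mA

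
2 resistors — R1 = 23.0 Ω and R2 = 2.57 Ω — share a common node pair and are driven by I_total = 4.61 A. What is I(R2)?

I ≈ 4.15 A

For two parallel branches, I_k = I_total · (other R)/(sum of R).
So I = 4.61 × 23.0/25.57 = 4.147 A.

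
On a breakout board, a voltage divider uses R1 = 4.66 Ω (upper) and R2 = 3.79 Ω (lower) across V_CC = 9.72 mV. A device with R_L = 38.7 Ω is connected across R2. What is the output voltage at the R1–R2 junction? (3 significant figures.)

R2 ‖ R_L = (3.79 × 38.7)/(3.79 + 38.7) = 3.452 Ω.
Voltage divider with the loaded lower leg: V_out = 9.72 × 3.452/(4.66 + 3.452) = 9.72 × 0.4255 = 4.136 mV.

V_out ≈ 4.14 mV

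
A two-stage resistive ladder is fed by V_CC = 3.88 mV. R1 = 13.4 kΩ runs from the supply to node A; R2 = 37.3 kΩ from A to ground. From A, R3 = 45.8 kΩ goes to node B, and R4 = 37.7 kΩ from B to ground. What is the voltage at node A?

Looking into the second stage from A: R3 + R4 = 83.50 kΩ appears in parallel with R2.
Effective lower resistance at A: R2 ‖ 83.50 = 25.78 kΩ.
So V_A = 3.88 × 0.6580 = 2.553 mV.

V_A ≈ 2.55 mV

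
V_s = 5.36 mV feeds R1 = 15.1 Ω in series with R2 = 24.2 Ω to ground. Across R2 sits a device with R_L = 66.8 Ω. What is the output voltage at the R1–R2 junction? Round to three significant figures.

First combine the lower leg with the load: R2 ‖ R_L = 17.76 Ω.
Voltage divider with the loaded lower leg: V_out = 5.36 × 17.76/(15.1 + 17.76) = 5.36 × 0.5405 = 2.897 mV.
(Unloaded it would be 3.30 mV; the load pulls it down.)

V_out ≈ 2.90 mV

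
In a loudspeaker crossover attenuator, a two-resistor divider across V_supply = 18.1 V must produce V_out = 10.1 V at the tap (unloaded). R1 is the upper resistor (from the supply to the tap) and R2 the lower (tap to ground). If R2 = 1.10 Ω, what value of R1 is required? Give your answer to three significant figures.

V_out/V_supply = R2/(R1+R2) = 0.5580.
R1 = R2·(1/k − 1) = 1.10 × 0.7921 = 0.8713 Ω.

R1 ≈ 0.871 Ω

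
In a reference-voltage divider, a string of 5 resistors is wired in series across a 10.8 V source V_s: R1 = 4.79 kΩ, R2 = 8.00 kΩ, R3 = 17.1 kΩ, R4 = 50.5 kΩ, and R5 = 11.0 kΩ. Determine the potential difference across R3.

V ≈ 2.02 V

Series total: ΣR = 4.79 + 8.00 + 17.1 + 50.5 + 11.0 = 91.39 kΩ.
By the voltage-divider rule, V = 10.8 × 17.10/91.39 = 2.021 V.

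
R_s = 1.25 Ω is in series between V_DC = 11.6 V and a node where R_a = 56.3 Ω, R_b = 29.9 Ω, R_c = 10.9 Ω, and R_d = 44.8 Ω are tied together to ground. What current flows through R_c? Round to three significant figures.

I ≈ 0.882 A

Equivalent of the parallel group: R_p = 6.051 Ω.
Node voltage V_A = V_DC · R_p/(R_s + R_p) = 11.6 × 0.8288 = 9.614 V.
I(R_c) = V_A / R_c = 9.614/10.9 = 0.8820 A.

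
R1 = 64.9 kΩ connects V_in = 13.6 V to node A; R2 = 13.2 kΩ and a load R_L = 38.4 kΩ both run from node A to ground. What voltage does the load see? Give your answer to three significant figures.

V_out ≈ 1.79 V

R2 ‖ R_L = (13.2 × 38.4)/(13.2 + 38.4) = 9.823 kΩ.
Then V_out = V_in · R2'/(R1 + R2') = 13.6 × 9.823/74.72 = 1.788 V.
(Unloaded it would be 2.30 V; the load pulls it down.)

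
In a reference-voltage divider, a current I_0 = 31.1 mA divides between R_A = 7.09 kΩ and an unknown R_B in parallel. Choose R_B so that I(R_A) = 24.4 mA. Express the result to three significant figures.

R_B ≈ 25.8 kΩ

The fraction through R_A equals R_B/(R_A+R_B).
With f = 0.7846, R_B = R_A · f/(1−f) = 7.09 × 3.642 = 25.82 kΩ.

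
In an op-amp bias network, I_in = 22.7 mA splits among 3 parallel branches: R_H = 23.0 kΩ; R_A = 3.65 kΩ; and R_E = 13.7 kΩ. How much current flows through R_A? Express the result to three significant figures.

Conductances: ΣG = 1/23.0 + 1/3.65 + 1/13.7 = 0.3904 (1/kΩ).
By the current-divider rule, I = I_in · G_k/ΣG = 22.7 × 0.7017 = 15.93 mA.

I ≈ 15.9 mA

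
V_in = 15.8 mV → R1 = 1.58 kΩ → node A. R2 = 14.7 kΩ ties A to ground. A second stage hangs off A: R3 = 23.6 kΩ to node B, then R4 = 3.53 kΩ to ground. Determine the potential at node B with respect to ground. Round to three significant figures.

V_B ≈ 1.76 mV

Node A sees R2 in parallel with the series input of stage 2, R3 + R4 = 27.13 kΩ.
Effective lower resistance at A: R2 ‖ 27.13 = 9.534 kΩ.
First divider: V_A = V_in · 9.534/(1.58 + 9.534) = 13.55 mV.
Then the unloaded second divider: V_B = V_A × R4/(R3+R4) = 13.55 × 0.1301 = 1.764 mV.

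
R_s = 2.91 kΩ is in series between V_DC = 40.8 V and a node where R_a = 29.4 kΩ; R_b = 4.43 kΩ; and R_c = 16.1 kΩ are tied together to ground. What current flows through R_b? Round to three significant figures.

Combine the parallel branches: R_p = (1/29.4 + 1/4.43 + 1/16.1)⁻¹ = 3.107 kΩ.
Node voltage V_A = V_DC · R_p/(R_s + R_p) = 40.8 × 0.5164 = 21.07 V.
I(R_b) = V_A / R_b = 21.07/4.43 = 4.756 mA.
(Equivalently: I_total = 6.781 mA, then current-divider fraction G_k/ΣG = 0.7013.)

I ≈ 4.76 mA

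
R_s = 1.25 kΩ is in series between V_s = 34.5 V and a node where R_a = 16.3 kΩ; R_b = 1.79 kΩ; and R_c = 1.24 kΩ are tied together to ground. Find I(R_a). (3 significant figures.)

I ≈ 0.761 mA

Parallel bank: R_p = 1/(1/16.3 + 1/1.79 + 1/1.24) = 0.7010 kΩ.
V_A = 34.5 × 0.7010/1.951 = 12.40 V.
Branch current I = V_A/R_a = 12.40/16.3 = 0.7605 mA.
(Equivalently: I_total = 17.68 mA, then current-divider fraction G_k/ΣG = 0.04301.)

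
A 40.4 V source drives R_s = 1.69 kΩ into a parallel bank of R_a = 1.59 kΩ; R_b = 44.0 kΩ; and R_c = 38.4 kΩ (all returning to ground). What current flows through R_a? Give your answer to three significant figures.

I ≈ 11.8 mA

Combine the parallel branches: R_p = (1/1.59 + 1/44.0 + 1/38.4)⁻¹ = 1.476 kΩ.
V_A by voltage divider: V_A = 40.4 × 1.476/(1.69 + 1.476) = 18.83 V.
I(R_a) = V_A / R_a = 18.83/1.59 = 11.84 mA.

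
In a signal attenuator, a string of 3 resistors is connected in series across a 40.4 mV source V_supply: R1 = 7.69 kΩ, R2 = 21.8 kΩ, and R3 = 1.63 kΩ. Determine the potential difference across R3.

V ≈ 2.12 mV

Series total: ΣR = 7.69 + 21.8 + 1.63 = 31.12 kΩ.
V = V_supply · R/ΣR = 40.4 × 0.05238 = 2.116 mV.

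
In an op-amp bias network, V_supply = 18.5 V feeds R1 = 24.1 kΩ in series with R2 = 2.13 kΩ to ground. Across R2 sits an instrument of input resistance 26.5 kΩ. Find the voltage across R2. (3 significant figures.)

V_out ≈ 1.40 V

First combine the lower leg with the load: R2 ‖ R_L = 1.972 kΩ.
Now apply the divider: V_out = 18.5 × 0.07562 = 1.399 V.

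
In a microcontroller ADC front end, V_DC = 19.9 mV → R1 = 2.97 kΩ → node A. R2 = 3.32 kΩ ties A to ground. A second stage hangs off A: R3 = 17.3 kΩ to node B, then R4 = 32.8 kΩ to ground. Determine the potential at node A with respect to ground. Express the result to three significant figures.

V_A ≈ 10.2 mV

Node A sees R2 in parallel with the series input of stage 2, R3 + R4 = 50.10 kΩ.
R2 ‖ (R3+R4) = 3.114 kΩ.
V_A = 19.9 × 3.114/(2.97 + 3.114) = 10.18 mV.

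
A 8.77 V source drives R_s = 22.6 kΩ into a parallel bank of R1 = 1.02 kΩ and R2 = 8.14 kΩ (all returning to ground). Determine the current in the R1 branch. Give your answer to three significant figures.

Parallel bank: R_p = 1/(1/1.02 + 1/8.14) = 0.9064 kΩ.
V_A = 8.77 × 0.9064/23.51 = 0.3382 V.
I(R1) = V_A / R1 = 0.3382/1.02 = 0.3315 mA.
(Check via current divider: I_total = 0.3731 mA; share G_k/ΣG = 0.8886 → same result.)

I ≈ 0.332 mA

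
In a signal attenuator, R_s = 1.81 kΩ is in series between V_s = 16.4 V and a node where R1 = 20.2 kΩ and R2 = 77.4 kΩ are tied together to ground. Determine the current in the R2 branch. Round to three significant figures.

Combine the parallel branches: R_p = (1/20.2 + 1/77.4)⁻¹ = 16.02 kΩ.
V_A = 16.4 × 16.02/17.83 = 14.74 V.
Branch current I = V_A/R2 = 14.74/77.4 = 0.1904 mA.

I ≈ 0.190 mA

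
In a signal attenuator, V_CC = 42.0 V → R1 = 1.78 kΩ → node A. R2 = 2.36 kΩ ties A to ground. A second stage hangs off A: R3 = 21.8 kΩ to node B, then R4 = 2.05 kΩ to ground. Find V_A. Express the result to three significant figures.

V_A ≈ 23.0 V

The second stage (R3 + R4 = 23.85 kΩ) loads node A in parallel with R2.
R2 ‖ (R3+R4) = 2.148 kΩ.
First divider: V_A = V_CC · 2.148/(1.78 + 2.148) = 22.96 V.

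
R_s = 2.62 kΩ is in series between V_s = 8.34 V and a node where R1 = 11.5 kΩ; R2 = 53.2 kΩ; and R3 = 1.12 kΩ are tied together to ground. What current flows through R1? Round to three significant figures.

Parallel bank: R_p = 1/(1/11.5 + 1/53.2 + 1/1.12) = 1.001 kΩ.
V_A by voltage divider: V_A = 8.34 × 1.001/(2.62 + 1.001) = 2.306 V.
Branch current I = V_A/R1 = 2.306/11.5 = 0.2005 mA.

I ≈ 0.201 mA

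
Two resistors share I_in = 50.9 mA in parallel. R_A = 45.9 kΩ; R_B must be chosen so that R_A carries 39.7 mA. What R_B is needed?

R_B ≈ 163 kΩ

Two-branch current divider: I_A = I_in · R_B/(R_A + R_B).
39.7/50.9 = R_B/(R_A + R_B) → R_B = R_A · (0.7800)/(1 − 0.7800) = 45.9 × 3.545 = 162.7 kΩ.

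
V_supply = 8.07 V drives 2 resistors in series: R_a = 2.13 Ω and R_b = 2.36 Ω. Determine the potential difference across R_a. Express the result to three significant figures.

Series total: ΣR = 2.13 + 2.36 = 4.490 Ω.
V = V_supply · R/ΣR = 8.07 × 0.4744 = 3.828 V.

V ≈ 3.83 V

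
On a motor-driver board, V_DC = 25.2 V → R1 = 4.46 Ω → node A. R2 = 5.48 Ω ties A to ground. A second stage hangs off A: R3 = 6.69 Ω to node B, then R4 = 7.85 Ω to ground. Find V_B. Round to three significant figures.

Node A sees R2 in parallel with the series input of stage 2, R3 + R4 = 14.54 Ω.
Effective lower resistance at A: R2 ‖ 14.54 = 3.980 Ω.
So V_A = 25.2 × 0.4716 = 11.88 V.
Then the unloaded second divider: V_B = V_A × R4/(R3+R4) = 11.88 × 0.5399 = 6.416 V.

V_B ≈ 6.42 V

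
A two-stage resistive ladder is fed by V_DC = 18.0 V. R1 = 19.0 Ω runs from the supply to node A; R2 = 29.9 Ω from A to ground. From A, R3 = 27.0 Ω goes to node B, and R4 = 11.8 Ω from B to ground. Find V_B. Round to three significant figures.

Looking into the second stage from A: R3 + R4 = 38.80 Ω appears in parallel with R2.
R2 ‖ (R3+R4) = 16.89 Ω.
So V_A = 18.0 × 0.4706 = 8.470 V.
Stage 2 is unloaded, so V_B = V_A · R4/(R3+R4) = 8.470 × 11.8/38.80 = 2.576 V.

V_B ≈ 2.58 V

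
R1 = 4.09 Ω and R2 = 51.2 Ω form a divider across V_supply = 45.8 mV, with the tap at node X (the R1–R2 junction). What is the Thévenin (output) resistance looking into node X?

R_th ≈ 3.79 Ω

Looking into X with the source shorted: R_th = R1·R2/(R1+R2) = 4.090 × 51.2/55.29 = 3.787 Ω.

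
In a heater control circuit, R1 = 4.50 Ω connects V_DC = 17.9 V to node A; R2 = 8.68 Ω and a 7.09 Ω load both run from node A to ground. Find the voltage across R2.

R2 ‖ R_L = (8.68 × 7.09)/(8.68 + 7.09) = 3.902 Ω.
Then V_out = V_DC · R2'/(R1 + R2') = 17.9 × 3.902/8.402 = 8.313 V.

V_out ≈ 8.31 V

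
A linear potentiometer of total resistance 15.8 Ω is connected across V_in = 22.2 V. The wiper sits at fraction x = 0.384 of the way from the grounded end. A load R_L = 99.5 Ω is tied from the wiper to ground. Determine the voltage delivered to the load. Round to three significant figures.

V_out ≈ 8.22 V

The pot divides into 9.733 Ω above the wiper and 6.067 Ω below.
(x·R_p) ‖ R_L = 5.719 Ω.
V_out = 22.2 × 5.719/(9.733 + 5.719) = 8.216 V.
(Unloaded: V_out = x·V_in = 8.52 V.)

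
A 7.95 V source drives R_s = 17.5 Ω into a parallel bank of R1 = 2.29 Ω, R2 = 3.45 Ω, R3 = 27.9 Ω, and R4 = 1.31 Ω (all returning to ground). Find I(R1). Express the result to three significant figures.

Equivalent of the parallel group: R_p = 0.6554 Ω.
V_A by voltage divider: V_A = 7.95 × 0.6554/(17.5 + 0.6554) = 0.2870 V.
I(R1) = V_A / R1 = 0.2870/2.29 = 0.1253 A.

I ≈ 0.125 A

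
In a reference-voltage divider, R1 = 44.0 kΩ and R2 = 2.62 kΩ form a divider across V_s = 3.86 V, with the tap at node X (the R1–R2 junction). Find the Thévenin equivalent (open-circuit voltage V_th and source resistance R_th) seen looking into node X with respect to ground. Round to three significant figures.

Open-circuit (no load on X): V_th = V_s · R2/(R1 + R2) = 3.86 × 2.62/(44.00 + 2.62) = 0.2169 V.
Zeroing V_s shorts the top of R1 to ground, so R_th = R1 ‖ R2 = 2.473 kΩ.

V_th ≈ 0.217 V, R_th ≈ 2.47 kΩ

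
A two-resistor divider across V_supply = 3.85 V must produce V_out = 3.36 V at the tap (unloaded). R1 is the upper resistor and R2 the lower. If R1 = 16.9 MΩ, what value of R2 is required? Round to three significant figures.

R2 ≈ 116 MΩ

The divider ratio is R2/(R1+R2) = 3.36/3.85 = 0.8727.
So R2 = R1 · V_out/(V_supply − V_out) = 16.9 × 3.36/(3.85 − 3.36) = 16.9 × 6.857 = 115.9 MΩ.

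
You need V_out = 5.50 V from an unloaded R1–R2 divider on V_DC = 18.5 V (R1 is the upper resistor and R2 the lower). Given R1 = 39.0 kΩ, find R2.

R2 ≈ 16.5 kΩ

The divider ratio is R2/(R1+R2) = 5.50/18.5 = 0.2973.
R2 = R1 · 0.2973/(1 − 0.2973) = 16.50 kΩ.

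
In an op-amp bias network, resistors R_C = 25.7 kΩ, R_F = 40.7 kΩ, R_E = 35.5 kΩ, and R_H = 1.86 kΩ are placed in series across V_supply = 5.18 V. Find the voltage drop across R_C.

ΣR = 25.7 + 40.7 + 35.5 + 1.86 = 103.8 kΩ.
Voltage divider: V = V_supply · (25.70 / 103.8) = 5.18 × 0.2477 = 1.283 V.

V ≈ 1.28 V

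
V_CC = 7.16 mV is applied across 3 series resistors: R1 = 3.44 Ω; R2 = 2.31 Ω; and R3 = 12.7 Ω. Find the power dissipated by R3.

The common current is I = 7.16/18.45 = 0.3881 mA.
V(R3) = I·R = 4.929 mV; P = V·I = 4.929 × 0.3881 = 1.913 µW.

P ≈ 1.91 µW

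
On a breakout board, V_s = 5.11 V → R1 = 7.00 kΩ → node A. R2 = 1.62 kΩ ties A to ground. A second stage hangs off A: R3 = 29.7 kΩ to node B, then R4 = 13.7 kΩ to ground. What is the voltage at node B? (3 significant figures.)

Looking into the second stage from A: R3 + R4 = 43.40 kΩ appears in parallel with R2.
Effective lower resistance at A: R2 ‖ 43.40 = 1.562 kΩ.
So V_A = 5.11 × 0.1824 = 0.9321 V.
V_B = V_A × 0.3157 = 0.2942 V.

V_B ≈ 0.294 V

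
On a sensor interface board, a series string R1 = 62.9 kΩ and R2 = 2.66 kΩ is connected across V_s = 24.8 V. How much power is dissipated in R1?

P ≈ 9.00 mW

Series current I = V_s/ΣR = 24.8/65.56 = 0.3783 mA.
P(R1) = I²·R1 = (0.3783)² × 62.9 = 9.001 mW.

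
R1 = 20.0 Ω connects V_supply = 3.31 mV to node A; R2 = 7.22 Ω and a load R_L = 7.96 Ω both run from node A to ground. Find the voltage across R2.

V_out ≈ 0.527 mV

First combine the lower leg with the load: R2 ‖ R_L = 3.786 Ω.
Then V_out = V_supply · R2'/(R1 + R2') = 3.31 × 3.786/23.79 = 0.5268 mV.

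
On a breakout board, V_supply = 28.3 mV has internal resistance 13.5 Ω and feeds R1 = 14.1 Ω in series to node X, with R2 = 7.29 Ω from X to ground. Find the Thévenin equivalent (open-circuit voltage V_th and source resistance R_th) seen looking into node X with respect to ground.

R1' = 13.5 + 14.1 = 27.60 Ω (source resistance + R1).
V_th is the unloaded tap voltage: V_supply · R2/(R1'+R2) = 28.3 × 0.2089 = 5.913 mV.
Zeroing V_supply shorts the top of R1' to ground, so R_th = R1' ‖ R2 = 5.767 Ω.

V_th ≈ 5.91 mV, R_th ≈ 5.77 Ω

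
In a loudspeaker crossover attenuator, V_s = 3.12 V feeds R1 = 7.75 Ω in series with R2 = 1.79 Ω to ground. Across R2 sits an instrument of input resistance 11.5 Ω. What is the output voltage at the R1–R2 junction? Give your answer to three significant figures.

V_out ≈ 0.520 V

The load sits in parallel with R2, giving an effective lower resistance R2' = R2·R_L/(R2+R_L) = 1.549 Ω.
Now apply the divider: V_out = 3.12 × 0.1666 = 0.5197 V.
(Unloaded it would be 0.585 V; the load pulls it down.)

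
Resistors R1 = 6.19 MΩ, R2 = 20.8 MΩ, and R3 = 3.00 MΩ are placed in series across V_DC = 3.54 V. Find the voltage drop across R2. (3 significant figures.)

ΣR = 6.19 + 20.8 + 3.00 = 29.99 MΩ.
Voltage divider: V = V_DC · (20.80 / 29.99) = 3.54 × 0.6936 = 2.455 V.

V ≈ 2.46 V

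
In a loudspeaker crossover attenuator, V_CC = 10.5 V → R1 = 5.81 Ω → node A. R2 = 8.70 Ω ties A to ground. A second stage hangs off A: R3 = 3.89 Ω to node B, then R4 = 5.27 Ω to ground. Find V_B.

Node A sees R2 in parallel with the series input of stage 2, R3 + R4 = 9.160 Ω.
R2 ‖ (R3+R4) = 4.462 Ω.
So V_A = 10.5 × 0.4344 = 4.561 V.
Stage 2 is unloaded, so V_B = V_A · R4/(R3+R4) = 4.561 × 5.27/9.160 = 2.624 V.

V_B ≈ 2.62 V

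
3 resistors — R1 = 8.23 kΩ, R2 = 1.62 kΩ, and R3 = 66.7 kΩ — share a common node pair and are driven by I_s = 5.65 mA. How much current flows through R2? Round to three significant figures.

ΣG = 1/8.23 + 1/1.62 + 1/66.7 = 0.7538.
By the current-divider rule, I = I_s · G_k/ΣG = 5.65 × 0.8189 = 4.627 mA.

I ≈ 4.63 mA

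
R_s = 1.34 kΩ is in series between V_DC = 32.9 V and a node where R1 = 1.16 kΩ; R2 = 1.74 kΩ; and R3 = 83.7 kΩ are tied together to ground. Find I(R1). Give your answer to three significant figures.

I ≈ 9.64 mA

Equivalent of the parallel group: R_p = 0.6903 kΩ.
V_A by voltage divider: V_A = 32.9 × 0.6903/(1.34 + 0.6903) = 11.19 V.
I(R1) = V_A / R1 = 11.19/1.16 = 9.643 mA.
(Equivalently: I_total = 16.20 mA, then current-divider fraction G_k/ΣG = 0.5951.)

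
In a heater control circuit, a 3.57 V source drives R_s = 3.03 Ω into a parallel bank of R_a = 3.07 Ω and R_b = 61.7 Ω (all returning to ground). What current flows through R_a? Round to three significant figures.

I ≈ 0.571 A

Combine the parallel branches: R_p = (1/3.07 + 1/61.7)⁻¹ = 2.924 Ω.
Node voltage V_A = V_DC · R_p/(R_s + R_p) = 3.57 × 0.4911 = 1.753 V.
I(R_a) = V_A / R_a = 1.753/3.07 = 0.5711 A.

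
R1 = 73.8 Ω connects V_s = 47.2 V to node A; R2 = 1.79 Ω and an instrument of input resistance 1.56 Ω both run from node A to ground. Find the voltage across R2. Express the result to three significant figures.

V_out ≈ 0.527 V

The load sits in parallel with R2, giving an effective lower resistance R2' = R2·R_L/(R2+R_L) = 0.8336 Ω.
Now apply the divider: V_out = 47.2 × 0.01117 = 0.5272 V.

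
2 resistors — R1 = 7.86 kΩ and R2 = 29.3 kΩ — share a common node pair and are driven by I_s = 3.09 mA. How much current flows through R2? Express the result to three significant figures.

Two-branch current divider: I_k = I_s · R_other/(R_1 + R_2).
I(R2) = 3.09 × 7.86/(7.86 + 29.3) = 3.09 × 0.2115 = 0.6536 mA.

I ≈ 0.654 mA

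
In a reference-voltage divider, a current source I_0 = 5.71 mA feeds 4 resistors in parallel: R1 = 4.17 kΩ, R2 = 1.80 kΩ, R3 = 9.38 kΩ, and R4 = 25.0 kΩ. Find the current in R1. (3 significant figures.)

I ≈ 1.45 mA

Total conductance ΣG = 1/4.17 + 1/1.80 + 1/9.38 + 1/25.0 = 0.9420 (units of 1/kΩ).
R1 takes the fraction G_k/ΣG = 0.2398/0.9420 = 0.2546, so I = 5.71 × 0.2546 = 1.454 mA.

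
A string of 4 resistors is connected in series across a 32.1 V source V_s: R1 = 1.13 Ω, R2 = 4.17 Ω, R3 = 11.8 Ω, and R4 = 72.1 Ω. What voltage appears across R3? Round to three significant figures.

V ≈ 4.25 V

ΣR = 1.13 + 4.17 + 11.8 + 72.1 = 89.20 Ω.
By the voltage-divider rule, V = 32.1 × 11.80/89.20 = 4.246 V.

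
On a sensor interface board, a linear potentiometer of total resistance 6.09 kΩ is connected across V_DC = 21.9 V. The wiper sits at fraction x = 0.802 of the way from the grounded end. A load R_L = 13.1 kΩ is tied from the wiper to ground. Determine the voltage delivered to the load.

V_out ≈ 16.4 V

Split the track: R_lower = x·R_p = 4.884 kΩ, R_upper = (1−x)·R_p = 1.206 kΩ.
Lower segment in parallel with the load: 4.884 ‖ 13.1 = 3.558 kΩ.
Then V_out = V_DC · 3.558/(1.206 + 3.558) = 16.36 V.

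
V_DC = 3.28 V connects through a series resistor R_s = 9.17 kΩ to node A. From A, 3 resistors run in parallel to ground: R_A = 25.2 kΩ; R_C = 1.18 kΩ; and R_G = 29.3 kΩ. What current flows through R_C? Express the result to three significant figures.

Combine the parallel branches: R_p = (1/25.2 + 1/1.18 + 1/29.3)⁻¹ = 1.085 kΩ.
Node voltage V_A = V_DC · R_p/(R_s + R_p) = 3.28 × 0.1058 = 0.3472 V.
I(R_C) = V_A / R_C = 0.3472/1.18 = 0.2942 mA.

I ≈ 0.294 mA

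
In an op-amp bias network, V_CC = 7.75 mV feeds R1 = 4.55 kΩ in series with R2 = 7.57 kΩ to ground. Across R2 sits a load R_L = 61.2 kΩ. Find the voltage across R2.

V_out ≈ 4.63 mV

The load sits in parallel with R2, giving an effective lower resistance R2' = R2·R_L/(R2+R_L) = 6.737 kΩ.
Voltage divider with the loaded lower leg: V_out = 7.75 × 6.737/(4.55 + 6.737) = 7.75 × 0.5969 = 4.626 mV.
(Unloaded it would be 4.84 mV; the load pulls it down.)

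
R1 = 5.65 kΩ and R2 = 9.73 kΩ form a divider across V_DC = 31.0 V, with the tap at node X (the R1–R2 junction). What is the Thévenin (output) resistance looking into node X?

With V_DC suppressed (replaced by a short), R_th = R1 ‖ R2 = (5.650 × 9.73)/(5.650 + 9.73) = 3.574 kΩ.

R_th ≈ 3.57 kΩ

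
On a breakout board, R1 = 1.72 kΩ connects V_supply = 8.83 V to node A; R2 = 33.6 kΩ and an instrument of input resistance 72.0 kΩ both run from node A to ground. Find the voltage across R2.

R2 ‖ R_L = (33.6 × 72.0)/(33.6 + 72.0) = 22.91 kΩ.
Now apply the divider: V_out = 8.83 × 0.9302 = 8.213 V.

V_out ≈ 8.21 V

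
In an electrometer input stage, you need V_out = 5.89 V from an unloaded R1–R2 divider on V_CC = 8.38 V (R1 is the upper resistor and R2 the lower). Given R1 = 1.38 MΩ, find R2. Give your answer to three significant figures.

R2 ≈ 3.26 MΩ

V_out/V_CC = R2/(R1+R2) = 0.7029.
So R2 = R1 · V_out/(V_CC − V_out) = 1.38 × 5.89/(8.38 − 5.89) = 1.38 × 2.365 = 3.264 MΩ.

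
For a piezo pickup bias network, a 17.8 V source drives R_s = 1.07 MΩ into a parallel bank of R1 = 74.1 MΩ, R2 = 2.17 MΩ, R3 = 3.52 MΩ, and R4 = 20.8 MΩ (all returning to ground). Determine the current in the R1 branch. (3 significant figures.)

Parallel bank: R_p = 1/(1/74.1 + 1/2.17 + 1/3.52 + 1/20.8) = 1.240 MΩ.
Node voltage V_A = V_supply · R_p/(R_s + R_p) = 17.8 × 0.5368 = 9.555 V.
Branch current I = V_A/R1 = 9.555/74.1 = 0.1289 µA.

I ≈ 0.129 µA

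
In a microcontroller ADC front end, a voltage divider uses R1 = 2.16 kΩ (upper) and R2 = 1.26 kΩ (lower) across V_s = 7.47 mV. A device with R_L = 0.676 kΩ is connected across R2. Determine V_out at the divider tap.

R2 ‖ R_L = (1.26 × 0.676)/(1.26 + 0.676) = 0.4400 kΩ.
Then V_out = V_s · R2'/(R1 + R2') = 7.47 × 0.4400/2.600 = 1.264 mV.
(Unloaded it would be 2.75 mV; the load pulls it down.)

V_out ≈ 1.26 mV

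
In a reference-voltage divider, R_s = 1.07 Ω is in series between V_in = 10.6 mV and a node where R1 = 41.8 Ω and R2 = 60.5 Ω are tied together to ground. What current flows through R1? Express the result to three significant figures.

Parallel bank: R_p = 1/(1/41.8 + 1/60.5) = 24.72 Ω.
V_A = 10.6 × 24.72/25.79 = 10.16 mV.
I(R1) = V_A / R1 = 10.16/41.8 = 0.2431 mA.
(Check via current divider: I_total = 0.4110 mA; share G_k/ΣG = 0.5914 → same result.)

I ≈ 0.243 mA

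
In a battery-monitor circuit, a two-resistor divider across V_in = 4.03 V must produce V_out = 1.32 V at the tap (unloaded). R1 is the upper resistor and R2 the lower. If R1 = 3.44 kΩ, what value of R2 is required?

R2 ≈ 1.68 kΩ

The divider ratio is R2/(R1+R2) = 1.32/4.03 = 0.3275.
R2 = R1 · 0.3275/(1 − 0.3275) = 1.676 kΩ.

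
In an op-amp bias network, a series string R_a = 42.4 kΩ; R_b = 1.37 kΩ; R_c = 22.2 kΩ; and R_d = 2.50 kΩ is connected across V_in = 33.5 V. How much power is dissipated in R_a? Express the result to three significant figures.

The common current is I = 33.5/68.47 = 0.4893 mA.
V(R_a) = I·R = 20.74 V; P = V·I = 20.74 × 0.4893 = 10.15 mW.

P ≈ 10.1 mW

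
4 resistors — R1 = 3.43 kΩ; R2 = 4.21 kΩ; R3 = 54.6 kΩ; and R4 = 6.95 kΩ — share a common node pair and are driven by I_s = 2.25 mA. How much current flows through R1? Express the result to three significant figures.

I ≈ 0.949 mA

Total conductance ΣG = 1/3.43 + 1/4.21 + 1/54.6 + 1/6.95 = 0.6913 (units of 1/kΩ).
By the current-divider rule, I = I_s · G_k/ΣG = 2.25 × 0.4218 = 0.9489 mA.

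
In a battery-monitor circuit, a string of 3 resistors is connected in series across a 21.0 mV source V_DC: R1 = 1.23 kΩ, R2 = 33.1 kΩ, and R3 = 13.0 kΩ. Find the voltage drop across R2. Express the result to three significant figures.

Series total: ΣR = 1.23 + 33.1 + 13.0 = 47.33 kΩ.
V = V_DC · R/ΣR = 21.0 × 0.6993 = 14.69 mV.

V ≈ 14.7 mV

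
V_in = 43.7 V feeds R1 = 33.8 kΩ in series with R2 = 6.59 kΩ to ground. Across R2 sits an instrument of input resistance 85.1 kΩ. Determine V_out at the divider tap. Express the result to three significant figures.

V_out ≈ 6.70 V

R2 ‖ R_L = (6.59 × 85.1)/(6.59 + 85.1) = 6.116 kΩ.
Now apply the divider: V_out = 43.7 × 0.1532 = 6.696 V.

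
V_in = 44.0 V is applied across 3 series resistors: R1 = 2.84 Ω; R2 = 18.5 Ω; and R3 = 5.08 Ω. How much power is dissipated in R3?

Series current I = V_in/ΣR = 44.0/26.42 = 1.665 A.
P = I²R = 2.774 × 5.08 = 14.09 W.

P ≈ 14.1 W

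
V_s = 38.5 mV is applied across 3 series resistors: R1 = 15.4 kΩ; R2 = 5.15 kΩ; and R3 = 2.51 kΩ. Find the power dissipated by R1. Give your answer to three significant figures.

Series current I = V_s/ΣR = 38.5/23.06 = 1.670 µA.
V(R1) = I·R = 25.71 mV; P = V·I = 25.71 × 1.670 = 42.93 nW.

P ≈ 42.9 nW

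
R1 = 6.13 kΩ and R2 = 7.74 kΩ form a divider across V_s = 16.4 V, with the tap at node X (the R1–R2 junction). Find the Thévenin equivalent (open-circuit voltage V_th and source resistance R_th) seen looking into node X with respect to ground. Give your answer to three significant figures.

Open-circuit (no load on X): V_th = V_s · R2/(R1 + R2) = 16.4 × 7.74/(6.130 + 7.74) = 9.152 V.
With V_s suppressed (replaced by a short), R_th = R1 ‖ R2 = (6.130 × 7.74)/(6.130 + 7.74) = 3.421 kΩ.

V_th ≈ 9.15 V, R_th ≈ 3.42 kΩ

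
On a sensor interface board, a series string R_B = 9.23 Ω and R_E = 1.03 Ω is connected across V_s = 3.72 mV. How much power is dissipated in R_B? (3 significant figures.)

Series current I = V_s/ΣR = 3.72/10.26 = 0.3626 mA.
V(R_B) = I·R = 3.347 mV; P = V·I = 3.347 × 0.3626 = 1.213 µW.

P ≈ 1.21 µW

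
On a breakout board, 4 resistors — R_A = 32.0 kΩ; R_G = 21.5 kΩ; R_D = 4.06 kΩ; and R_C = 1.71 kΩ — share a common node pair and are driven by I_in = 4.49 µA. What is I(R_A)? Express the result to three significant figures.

ΣG = 1/32.0 + 1/21.5 + 1/4.06 + 1/1.71 = 0.9089.
R_A takes the fraction G_k/ΣG = 0.03125/0.9089 = 0.03438, so I = 4.49 × 0.03438 = 0.1544 µA.

I ≈ 0.154 µA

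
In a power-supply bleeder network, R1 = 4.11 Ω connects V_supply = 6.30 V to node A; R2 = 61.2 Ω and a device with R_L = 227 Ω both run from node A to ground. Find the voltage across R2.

V_out ≈ 5.81 V

First combine the lower leg with the load: R2 ‖ R_L = 48.20 Ω.
Now apply the divider: V_out = 6.30 × 0.9214 = 5.805 V.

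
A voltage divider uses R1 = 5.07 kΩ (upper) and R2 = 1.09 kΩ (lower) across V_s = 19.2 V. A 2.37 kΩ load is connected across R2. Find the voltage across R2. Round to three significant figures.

R2 ‖ R_L = (1.09 × 2.37)/(1.09 + 2.37) = 0.7466 kΩ.
Voltage divider with the loaded lower leg: V_out = 19.2 × 0.7466/(5.07 + 0.7466) = 19.2 × 0.1284 = 2.465 V.

V_out ≈ 2.46 V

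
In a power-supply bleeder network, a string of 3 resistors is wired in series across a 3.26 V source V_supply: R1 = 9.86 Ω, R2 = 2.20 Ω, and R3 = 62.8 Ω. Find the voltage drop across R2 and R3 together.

ΣR = 9.86 + 2.20 + 62.8 = 74.86 Ω.
R_{R2..R3} = 2.20 + 62.8 = 65.00 Ω.
Voltage divider: V = V_supply · (65.00 / 74.86) = 3.26 × 0.8683 = 2.831 V.

V ≈ 2.83 V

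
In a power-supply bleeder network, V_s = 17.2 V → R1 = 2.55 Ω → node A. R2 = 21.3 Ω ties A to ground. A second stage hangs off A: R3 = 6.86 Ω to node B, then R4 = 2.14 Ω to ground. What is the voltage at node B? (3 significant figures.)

V_B ≈ 2.91 V

The second stage (R3 + R4 = 9.000 Ω) loads node A in parallel with R2.
Effective lower resistance at A: R2 ‖ 9.000 = 6.327 Ω.
V_A = 17.2 × 6.327/(2.55 + 6.327) = 12.26 V.
V_B = V_A × 0.2378 = 2.915 V.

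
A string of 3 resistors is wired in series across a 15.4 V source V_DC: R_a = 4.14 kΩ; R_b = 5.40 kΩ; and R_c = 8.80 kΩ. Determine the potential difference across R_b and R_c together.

V ≈ 11.9 V

Total series resistance ΣR = 4.14 + 5.40 + 8.80 = 18.34 kΩ.
R_{R_b..R_c} = 5.40 + 8.80 = 14.20 kΩ.
By the voltage-divider rule, V = 15.4 × 14.20/18.34 = 11.92 V.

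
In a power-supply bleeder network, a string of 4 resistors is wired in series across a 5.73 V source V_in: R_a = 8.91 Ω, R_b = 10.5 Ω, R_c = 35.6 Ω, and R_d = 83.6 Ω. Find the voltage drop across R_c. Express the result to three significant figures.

Total series resistance ΣR = 8.91 + 10.5 + 35.6 + 83.6 = 138.6 Ω.
V = V_in · R/ΣR = 5.73 × 0.2568 = 1.472 V.

V ≈ 1.47 V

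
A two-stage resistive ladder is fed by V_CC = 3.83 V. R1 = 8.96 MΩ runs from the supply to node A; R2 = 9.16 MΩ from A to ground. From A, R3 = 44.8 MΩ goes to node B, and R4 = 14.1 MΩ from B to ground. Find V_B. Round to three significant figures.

V_B ≈ 0.430 V

The second stage (R3 + R4 = 58.90 MΩ) loads node A in parallel with R2.
R2 ‖ (R3+R4) = 7.927 MΩ.
First divider: V_A = V_CC · 7.927/(8.96 + 7.927) = 1.798 V.
Stage 2 is unloaded, so V_B = V_A · R4/(R3+R4) = 1.798 × 14.1/58.90 = 0.4304 V.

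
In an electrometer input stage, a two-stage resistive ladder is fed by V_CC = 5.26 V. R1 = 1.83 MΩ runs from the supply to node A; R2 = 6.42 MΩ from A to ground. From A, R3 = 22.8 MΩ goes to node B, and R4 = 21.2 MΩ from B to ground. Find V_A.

V_A ≈ 3.96 V

The second stage (R3 + R4 = 44.00 MΩ) loads node A in parallel with R2.
R2 ‖ (R3+R4) = 5.603 MΩ.
First divider: V_A = V_CC · 5.603/(1.83 + 5.603) = 3.965 V.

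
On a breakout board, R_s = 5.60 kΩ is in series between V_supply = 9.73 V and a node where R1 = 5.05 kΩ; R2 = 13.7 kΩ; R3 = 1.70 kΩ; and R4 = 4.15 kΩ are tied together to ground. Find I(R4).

I ≈ 0.327 mA

Parallel bank: R_p = 1/(1/5.05 + 1/13.7 + 1/1.70 + 1/4.15) = 0.9089 kΩ.
Node voltage V_A = V_supply · R_p/(R_s + R_p) = 9.73 × 0.1396 = 1.359 V.
I(R4) = V_A / R4 = 1.359/4.15 = 0.3274 mA.
(Check via current divider: I_total = 1.495 mA; share G_k/ΣG = 0.2190 → same result.)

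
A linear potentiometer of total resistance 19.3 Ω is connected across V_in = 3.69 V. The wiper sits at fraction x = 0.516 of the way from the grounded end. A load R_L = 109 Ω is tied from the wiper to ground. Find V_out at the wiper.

Lower segment x·R_p = 9.959 Ω; upper segment (1−x)·R_p = 9.341 Ω.
(x·R_p) ‖ R_L = 9.125 Ω.
Loaded-divider output: V_out = 3.69 × 0.4941 = 1.823 V.

V_out ≈ 1.82 V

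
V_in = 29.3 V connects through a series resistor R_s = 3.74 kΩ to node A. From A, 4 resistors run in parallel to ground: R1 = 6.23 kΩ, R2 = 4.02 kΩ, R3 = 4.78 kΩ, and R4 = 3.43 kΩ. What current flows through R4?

I ≈ 1.94 mA

Combine the parallel branches: R_p = (1/6.23 + 1/4.02 + 1/4.78 + 1/3.43)⁻¹ = 1.099 kΩ.
V_A = 29.3 × 1.099/4.839 = 6.654 V.
Branch current I = V_A/R4 = 6.654/3.43 = 1.940 mA.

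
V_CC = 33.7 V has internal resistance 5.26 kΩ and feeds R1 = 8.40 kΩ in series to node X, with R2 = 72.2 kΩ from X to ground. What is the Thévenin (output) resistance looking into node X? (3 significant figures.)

R1' = 5.26 + 8.40 = 13.66 kΩ (source resistance + R1).
Looking into X with the source shorted: R_th = R1'·R2/(R1'+R2) = 13.66 × 72.2/85.86 = 11.49 kΩ.

R_th ≈ 11.5 kΩ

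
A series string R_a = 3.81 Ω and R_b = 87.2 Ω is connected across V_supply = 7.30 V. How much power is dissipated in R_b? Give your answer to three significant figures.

The common current is I = 7.30/91.01 = 0.08021 A.
P = I²R = 0.006434 × 87.2 = 0.5610 W.

P ≈ 0.561 W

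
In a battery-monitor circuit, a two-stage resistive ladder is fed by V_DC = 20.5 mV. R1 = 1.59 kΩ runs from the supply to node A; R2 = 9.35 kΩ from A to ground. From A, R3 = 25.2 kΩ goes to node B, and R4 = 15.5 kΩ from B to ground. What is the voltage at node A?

V_A ≈ 17.0 mV

The second stage (R3 + R4 = 40.70 kΩ) loads node A in parallel with R2.
Effective lower resistance at A: R2 ‖ 40.70 = 7.603 kΩ.
First divider: V_A = V_DC · 7.603/(1.59 + 7.603) = 16.95 mV.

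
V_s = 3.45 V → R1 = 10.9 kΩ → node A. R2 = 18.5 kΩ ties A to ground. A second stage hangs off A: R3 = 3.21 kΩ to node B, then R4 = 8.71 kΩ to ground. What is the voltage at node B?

Looking into the second stage from A: R3 + R4 = 11.92 kΩ appears in parallel with R2.
Effective lower resistance at A: R2 ‖ 11.92 = 7.249 kΩ.
First divider: V_A = V_s · 7.249/(10.9 + 7.249) = 1.378 V.
Stage 2 is unloaded, so V_B = V_A · R4/(R3+R4) = 1.378 × 8.71/11.92 = 1.007 V.

V_B ≈ 1.01 V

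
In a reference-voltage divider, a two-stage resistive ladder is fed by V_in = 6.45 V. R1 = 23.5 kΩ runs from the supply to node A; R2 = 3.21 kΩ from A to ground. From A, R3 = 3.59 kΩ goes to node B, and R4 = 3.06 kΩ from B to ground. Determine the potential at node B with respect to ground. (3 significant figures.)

V_B ≈ 0.250 V

Looking into the second stage from A: R3 + R4 = 6.650 kΩ appears in parallel with R2.
Effective lower resistance at A: R2 ‖ 6.650 = 2.165 kΩ.
V_A = 6.45 × 2.165/(23.5 + 2.165) = 0.5441 V.
V_B = V_A × 0.4602 = 0.2504 V.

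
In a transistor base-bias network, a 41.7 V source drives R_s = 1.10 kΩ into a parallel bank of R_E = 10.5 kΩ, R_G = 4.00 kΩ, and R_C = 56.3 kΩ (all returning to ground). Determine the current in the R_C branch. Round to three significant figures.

Equivalent of the parallel group: R_p = 2.755 kΩ.
Node voltage V_A = V_supply · R_p/(R_s + R_p) = 41.7 × 0.7146 = 29.80 V.
I(R_C) = V_A / R_C = 29.80/56.3 = 0.5293 mA.

I ≈ 0.529 mA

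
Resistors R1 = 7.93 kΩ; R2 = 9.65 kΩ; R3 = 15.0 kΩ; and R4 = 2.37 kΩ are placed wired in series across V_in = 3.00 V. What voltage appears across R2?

V ≈ 0.828 V

ΣR = 7.93 + 9.65 + 15.0 + 2.37 = 34.95 kΩ.
V = V_in · R/ΣR = 3.00 × 0.2761 = 0.8283 V.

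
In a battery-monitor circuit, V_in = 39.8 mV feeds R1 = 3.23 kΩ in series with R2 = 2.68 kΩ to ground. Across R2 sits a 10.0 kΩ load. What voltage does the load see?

The load sits in parallel with R2, giving an effective lower resistance R2' = R2·R_L/(R2+R_L) = 2.114 kΩ.
Then V_out = V_in · R2'/(R1 + R2') = 39.8 × 2.114/5.344 = 15.74 mV.
(Unloaded it would be 18.0 mV; the load pulls it down.)

V_out ≈ 15.7 mV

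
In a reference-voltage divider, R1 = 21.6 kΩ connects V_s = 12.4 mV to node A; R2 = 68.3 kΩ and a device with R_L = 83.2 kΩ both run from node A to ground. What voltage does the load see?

The load sits in parallel with R2, giving an effective lower resistance R2' = R2·R_L/(R2+R_L) = 37.51 kΩ.
Now apply the divider: V_out = 12.4 × 0.6346 = 7.869 mV.
(Unloaded it would be 9.42 mV; the load pulls it down.)

V_out ≈ 7.87 mV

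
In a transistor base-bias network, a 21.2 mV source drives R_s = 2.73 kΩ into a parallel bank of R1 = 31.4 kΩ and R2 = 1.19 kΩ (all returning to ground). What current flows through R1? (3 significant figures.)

I ≈ 0.200 µA

Combine the parallel branches: R_p = (1/31.4 + 1/1.19)⁻¹ = 1.147 kΩ.
V_A = 21.2 × 1.147/3.877 = 6.270 mV.
I(R1) = V_A / R1 = 6.270/31.4 = 0.1997 µA.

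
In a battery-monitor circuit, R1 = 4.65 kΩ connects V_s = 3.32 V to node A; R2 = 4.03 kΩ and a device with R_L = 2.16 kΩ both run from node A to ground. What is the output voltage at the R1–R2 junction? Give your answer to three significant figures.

R2 ‖ R_L = (4.03 × 2.16)/(4.03 + 2.16) = 1.406 kΩ.
Then V_out = V_s · R2'/(R1 + R2') = 3.32 × 1.406/6.056 = 0.7709 V.

V_out ≈ 0.771 V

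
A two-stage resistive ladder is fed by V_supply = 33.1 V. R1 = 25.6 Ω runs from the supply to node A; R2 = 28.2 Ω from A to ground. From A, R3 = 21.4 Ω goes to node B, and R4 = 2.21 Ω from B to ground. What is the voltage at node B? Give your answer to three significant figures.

V_B ≈ 1.04 V

Looking into the second stage from A: R3 + R4 = 23.61 Ω appears in parallel with R2.
Effective lower resistance at A: R2 ‖ 23.61 = 12.85 Ω.
So V_A = 33.1 × 0.3342 = 11.06 V.
Stage 2 is unloaded, so V_B = V_A · R4/(R3+R4) = 11.06 × 2.21/23.61 = 1.035 V.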